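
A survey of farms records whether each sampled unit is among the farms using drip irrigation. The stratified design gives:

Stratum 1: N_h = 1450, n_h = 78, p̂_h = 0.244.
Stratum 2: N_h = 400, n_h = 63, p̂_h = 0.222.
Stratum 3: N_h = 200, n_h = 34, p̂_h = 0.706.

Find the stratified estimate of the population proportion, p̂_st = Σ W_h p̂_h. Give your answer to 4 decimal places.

p̂_st ≈ 0.2848

N = 2050; stratum weights W_h = N_h/N.
p̂_st = Σ W_h p̂_h = (1450·0.244 + 400·0.222 + 200·0.706)/2050 = 0.28478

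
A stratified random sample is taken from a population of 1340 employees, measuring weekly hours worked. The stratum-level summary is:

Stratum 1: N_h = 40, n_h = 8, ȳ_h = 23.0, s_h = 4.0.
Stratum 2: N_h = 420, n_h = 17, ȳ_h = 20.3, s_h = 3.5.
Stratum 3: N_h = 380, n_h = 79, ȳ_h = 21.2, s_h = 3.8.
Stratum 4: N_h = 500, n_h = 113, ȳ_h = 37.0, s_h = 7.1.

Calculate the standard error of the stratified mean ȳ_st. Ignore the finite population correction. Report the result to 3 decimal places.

V̂(ȳ_st) = Σ W_h² s_h²/n_h, with W_h = N_h/N and N = 1340:
  stratum 1: (40/1340)²·4.0²/8 = 0.00178213
  stratum 2: (420/1340)²·3.5²/17 = 0.0707907
  stratum 3: (380/1340)²·3.8²/79 = 0.0146993
  stratum 4: (500/1340)²·7.1²/113 = 0.062111
V̂(ȳ_st) = 0.149383
SE(ȳ_st) = √0.149383 = 0.386501

SE(ȳ_st) ≈ 0.387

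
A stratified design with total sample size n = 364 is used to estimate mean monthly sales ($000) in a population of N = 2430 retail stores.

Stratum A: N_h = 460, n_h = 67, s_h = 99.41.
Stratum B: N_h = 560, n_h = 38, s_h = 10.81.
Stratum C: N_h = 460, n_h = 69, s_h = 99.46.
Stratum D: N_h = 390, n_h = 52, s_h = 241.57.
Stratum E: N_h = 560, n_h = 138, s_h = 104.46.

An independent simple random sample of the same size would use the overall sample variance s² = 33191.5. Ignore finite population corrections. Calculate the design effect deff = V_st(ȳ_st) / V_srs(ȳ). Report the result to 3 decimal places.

V̂(ȳ_st) = Σ W_h² s_h²/n_h, with W_h = N_h/N and N = 2430:
  stratum A: (460/2430)²·99.41²/67 = 5.28553
  stratum B: (560/2430)²·10.81²/38 = 0.163317
  stratum C: (460/2430)²·99.46²/69 = 5.13749
  stratum D: (390/2430)²·241.57²/52 = 28.9068
  stratum E: (560/2430)²·104.46²/138 = 4.19937
V_st = 43.6925
V_srs = s²/n = 33191.5/364 = 91.1854
deff = V_st / V_srs = 43.6925/91.1854 = 0.4792

deff ≈ 0.479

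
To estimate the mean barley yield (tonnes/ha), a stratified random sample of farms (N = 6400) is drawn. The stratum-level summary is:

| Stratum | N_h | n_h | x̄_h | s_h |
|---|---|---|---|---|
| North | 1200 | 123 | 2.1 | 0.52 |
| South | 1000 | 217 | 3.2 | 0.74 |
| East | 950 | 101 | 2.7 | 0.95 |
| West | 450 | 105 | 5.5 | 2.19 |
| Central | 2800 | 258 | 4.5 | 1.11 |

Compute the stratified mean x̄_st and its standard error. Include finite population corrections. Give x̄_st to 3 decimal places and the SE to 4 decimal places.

x̄_st ≈ 3.650, SE ≈ 0.0360

x̄_st = Σ W_h x̄_h = (1200·2.1 + 1000·3.2 + 950·2.7 + 450·5.5 + 2800·4.5)/6400 = 3.65000
V̂(x̄_st) = Σ W_h² (1 − n_h/N_h) s_h²/n_h, with W_h = N_h/N and N = 6400:
  stratum North: (1200/6400)²·(1 − 123/1200)·0.52²/123 = 6.93647e-05
  stratum South: (1000/6400)²·(1 − 217/1000)·0.74²/217 = 4.82398e-05
  stratum East: (950/6400)²·(1 − 101/950)·0.95²/101 = 0.000175953
  stratum West: (450/6400)²·(1 − 105/450)·2.19²/105 = 0.000173129
  stratum Central: (2800/6400)²·(1 − 258/2800)·1.11²/258 = 0.000829851
V̂(x̄_st) = 0.00129654
SE(x̄_st) = √0.00129654 = 0.0360075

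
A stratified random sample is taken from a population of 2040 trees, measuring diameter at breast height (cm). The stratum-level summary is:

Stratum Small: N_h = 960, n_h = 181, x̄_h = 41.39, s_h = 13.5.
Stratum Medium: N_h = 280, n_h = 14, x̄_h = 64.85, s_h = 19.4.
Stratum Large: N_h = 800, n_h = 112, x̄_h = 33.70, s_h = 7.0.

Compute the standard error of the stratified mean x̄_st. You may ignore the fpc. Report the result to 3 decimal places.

V̂(x̄_st) = Σ W_h² s_h²/n_h, with W_h = N_h/N and N = 2040:
  stratum Small: (960/2040)²·13.5²/181 = 0.222983
  stratum Medium: (280/2040)²·19.4²/14 = 0.506444
  stratum Large: (800/2040)²·7.0²/112 = 0.0672818
V̂(x̄_st) = 0.796708
SE(x̄_st) = √0.796708 = 0.892585

SE(x̄_st) ≈ 0.893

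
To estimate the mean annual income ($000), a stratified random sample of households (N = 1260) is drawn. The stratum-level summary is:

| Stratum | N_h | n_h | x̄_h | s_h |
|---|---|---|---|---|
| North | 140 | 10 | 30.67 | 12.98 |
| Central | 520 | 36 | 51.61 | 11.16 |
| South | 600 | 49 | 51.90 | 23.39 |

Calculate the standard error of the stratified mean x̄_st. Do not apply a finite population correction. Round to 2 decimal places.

SE(x̄_st) ≈ 1.82

V̂(x̄_st) = Σ W_h² s_h²/n_h, with W_h = N_h/N and N = 1260:
  stratum North: (140/1260)²·12.98²/10 = 0.208
  stratum Central: (520/1260)²·11.16²/36 = 0.589239
  stratum South: (600/1260)²·23.39²/49 = 2.53178
V̂(x̄_st) = 3.32902
SE(x̄_st) = √3.32902 = 1.82456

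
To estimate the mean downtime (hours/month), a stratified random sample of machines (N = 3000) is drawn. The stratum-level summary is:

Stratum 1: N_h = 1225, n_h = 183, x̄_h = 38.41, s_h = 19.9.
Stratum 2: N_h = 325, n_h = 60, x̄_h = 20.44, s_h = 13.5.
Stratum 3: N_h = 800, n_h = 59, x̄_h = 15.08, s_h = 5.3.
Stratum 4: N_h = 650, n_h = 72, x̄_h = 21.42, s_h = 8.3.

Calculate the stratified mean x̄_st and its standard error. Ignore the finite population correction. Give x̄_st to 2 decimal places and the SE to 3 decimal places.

x̄_st = Σ W_h x̄_h = (1225·38.41 + 325·20.44 + 800·15.08 + 650·21.42)/3000 = 26.56075
V̂(x̄_st) = Σ W_h² s_h²/n_h, with W_h = N_h/N and N = 3000:
  stratum 1: (1225/3000)²·19.9²/183 = 0.360815
  stratum 2: (325/3000)²·13.5²/60 = 0.0356484
  stratum 3: (800/3000)²·5.3²/59 = 0.0338561
  stratum 4: (650/3000)²·8.3²/72 = 0.0449167
V̂(x̄_st) = 0.475236
SE(x̄_st) = √0.475236 = 0.689374

x̄_st ≈ 26.56, SE ≈ 0.689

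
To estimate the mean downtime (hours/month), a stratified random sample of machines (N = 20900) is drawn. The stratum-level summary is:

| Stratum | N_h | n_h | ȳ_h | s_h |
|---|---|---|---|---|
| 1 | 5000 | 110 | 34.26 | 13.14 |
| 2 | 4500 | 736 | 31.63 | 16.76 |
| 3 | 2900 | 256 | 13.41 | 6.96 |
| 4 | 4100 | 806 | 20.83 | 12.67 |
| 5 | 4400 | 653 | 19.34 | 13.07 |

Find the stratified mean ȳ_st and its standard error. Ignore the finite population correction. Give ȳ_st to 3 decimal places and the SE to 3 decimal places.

ȳ_st = Σ W_h ȳ_h = (5000·34.26 + 4500·31.63 + 2900·13.41 + 4100·20.83 + 4400·19.34)/20900 = 25.02502
V̂(ȳ_st) = Σ W_h² s_h²/n_h, with W_h = N_h/N and N = 20900:
  stratum 1: (5000/20900)²·13.14²/110 = 0.089835
  stratum 2: (4500/20900)²·16.76²/736 = 0.017693
  stratum 3: (2900/20900)²·6.96²/256 = 0.00364319
  stratum 4: (4100/20900)²·12.67²/806 = 0.00766467
  stratum 5: (4400/20900)²·13.07²/653 = 0.0115945
V̂(ȳ_st) = 0.13043
SE(ȳ_st) = √0.13043 = 0.361151

ȳ_st ≈ 25.025, SE ≈ 0.361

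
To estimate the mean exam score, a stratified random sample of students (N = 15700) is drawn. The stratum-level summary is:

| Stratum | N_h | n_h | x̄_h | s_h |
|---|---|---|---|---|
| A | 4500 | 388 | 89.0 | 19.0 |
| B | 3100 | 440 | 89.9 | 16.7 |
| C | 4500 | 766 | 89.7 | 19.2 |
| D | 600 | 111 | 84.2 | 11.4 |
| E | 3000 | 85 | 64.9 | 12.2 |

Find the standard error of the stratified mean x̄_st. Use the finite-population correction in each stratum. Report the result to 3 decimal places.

SE(x̄_st) ≈ 0.433

V̂(x̄_st) = Σ W_h² (1 − n_h/N_h) s_h²/n_h, with W_h = N_h/N and N = 15700:
  stratum A: (4500/15700)²·(1 − 388/4500)·19.0²/388 = 0.069846
  stratum B: (3100/15700)²·(1 − 440/3100)·16.7²/440 = 0.0212043
  stratum C: (4500/15700)²·(1 − 766/4500)·19.2²/766 = 0.0328066
  stratum D: (600/15700)²·(1 − 111/600)·11.4²/111 = 0.00139363
  stratum E: (3000/15700)²·(1 − 85/3000)·12.2²/85 = 0.0621243
V̂(x̄_st) = 0.187375
SE(x̄_st) = √0.187375 = 0.432868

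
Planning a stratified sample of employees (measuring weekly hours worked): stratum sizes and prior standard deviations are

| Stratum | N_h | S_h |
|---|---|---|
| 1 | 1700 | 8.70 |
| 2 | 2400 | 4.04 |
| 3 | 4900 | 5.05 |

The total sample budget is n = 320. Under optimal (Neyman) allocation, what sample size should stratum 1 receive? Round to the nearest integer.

Neyman allocation: n_h = n · N_h S_h / Σ N_i S_i, with n = 320.
  stratum 1: N_h·S_h = 1700·8.70 = 14790.00
  stratum 2: N_h·S_h = 2400·4.04 = 9696.00
  stratum 3: N_h·S_h = 4900·5.05 = 24745.00
Σ N_h S_h = 49231.00
n for stratum 1 = 320·14790.00/49231.00 = 96.135 → 96

96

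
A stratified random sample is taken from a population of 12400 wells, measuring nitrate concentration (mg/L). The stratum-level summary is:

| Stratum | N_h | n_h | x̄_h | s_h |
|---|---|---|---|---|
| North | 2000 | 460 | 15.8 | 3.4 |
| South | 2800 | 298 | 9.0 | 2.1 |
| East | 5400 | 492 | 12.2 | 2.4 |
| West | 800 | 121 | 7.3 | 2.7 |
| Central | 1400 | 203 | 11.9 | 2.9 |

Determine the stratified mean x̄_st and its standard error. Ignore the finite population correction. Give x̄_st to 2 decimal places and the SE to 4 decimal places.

x̄_st = Σ W_h x̄_h = (2000·15.8 + 2800·9.0 + 5400·12.2 + 800·7.3 + 1400·11.9)/12400 = 11.70806
V̂(x̄_st) = Σ W_h² s_h²/n_h, with W_h = N_h/N and N = 12400:
  stratum North: (2000/12400)²·3.4²/460 = 0.000653757
  stratum South: (2800/12400)²·2.1²/298 = 0.000754562
  stratum East: (5400/12400)²·2.4²/492 = 0.00222025
  stratum West: (800/12400)²·2.7²/121 = 0.000250772
  stratum Central: (1400/12400)²·2.9²/203 = 0.000528096
V̂(x̄_st) = 0.00440744
SE(x̄_st) = √0.00440744 = 0.0663885

x̄_st ≈ 11.71, SE ≈ 0.0664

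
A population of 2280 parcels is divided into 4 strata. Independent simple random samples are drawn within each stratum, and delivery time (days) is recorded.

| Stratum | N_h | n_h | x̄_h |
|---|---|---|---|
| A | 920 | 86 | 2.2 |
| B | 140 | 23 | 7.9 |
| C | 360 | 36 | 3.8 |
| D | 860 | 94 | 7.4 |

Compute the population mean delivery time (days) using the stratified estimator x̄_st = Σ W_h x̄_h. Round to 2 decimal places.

N = Σ N_h = 2280. Stratum weights W_h = N_h/N.
x̄_st = (920·2.2 + 140·7.9 + 360·3.8 + 860·7.4) / 2280 = 4.7640

x̄_st ≈ 4.76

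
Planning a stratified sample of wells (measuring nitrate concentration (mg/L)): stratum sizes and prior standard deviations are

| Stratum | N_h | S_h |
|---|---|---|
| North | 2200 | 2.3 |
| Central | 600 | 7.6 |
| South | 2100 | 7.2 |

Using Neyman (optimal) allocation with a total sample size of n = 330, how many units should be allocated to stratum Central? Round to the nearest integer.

Neyman allocation: n_h = n · N_h S_h / Σ N_i S_i, with n = 330.
  stratum North: N_h·S_h = 2200·2.3 = 5060.00
  stratum Central: N_h·S_h = 600·7.6 = 4560.00
  stratum South: N_h·S_h = 2100·7.2 = 15120.00
Σ N_h S_h = 24740.00
n for stratum Central = 330·4560.00/24740.00 = 60.825 → 61

61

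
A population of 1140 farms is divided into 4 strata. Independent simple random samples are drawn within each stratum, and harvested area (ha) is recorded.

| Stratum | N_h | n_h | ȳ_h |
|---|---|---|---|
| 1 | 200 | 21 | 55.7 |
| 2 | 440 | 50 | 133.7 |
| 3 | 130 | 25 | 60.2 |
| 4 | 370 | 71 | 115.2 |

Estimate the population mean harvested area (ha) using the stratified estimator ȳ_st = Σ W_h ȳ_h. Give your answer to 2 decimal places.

N = Σ N_h = 1140. Stratum weights W_h = N_h/N.
ȳ_st = (200·55.7 + 440·133.7 + 130·60.2 + 370·115.2) / 1140 = 105.6298

ȳ_st ≈ 105.63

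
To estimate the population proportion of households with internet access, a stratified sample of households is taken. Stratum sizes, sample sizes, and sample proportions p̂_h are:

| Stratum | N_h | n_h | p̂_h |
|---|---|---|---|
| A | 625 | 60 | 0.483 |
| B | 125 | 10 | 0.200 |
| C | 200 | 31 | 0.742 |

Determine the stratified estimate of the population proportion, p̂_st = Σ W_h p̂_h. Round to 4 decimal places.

N = 950; stratum weights W_h = N_h/N.
p̂_st = Σ W_h p̂_h = (625·0.483 + 125·0.200 + 200·0.742)/950 = 0.50029

p̂_st ≈ 0.5003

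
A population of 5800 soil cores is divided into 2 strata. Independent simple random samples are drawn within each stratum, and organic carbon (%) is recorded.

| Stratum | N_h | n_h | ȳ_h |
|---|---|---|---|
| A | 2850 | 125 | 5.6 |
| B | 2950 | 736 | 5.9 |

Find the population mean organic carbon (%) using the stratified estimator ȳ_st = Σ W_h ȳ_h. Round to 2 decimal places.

N = Σ N_h = 5800. Stratum weights W_h = N_h/N.
ȳ_st = (2850·5.6 + 2950·5.9) / 5800 = 5.7526

ȳ_st ≈ 5.75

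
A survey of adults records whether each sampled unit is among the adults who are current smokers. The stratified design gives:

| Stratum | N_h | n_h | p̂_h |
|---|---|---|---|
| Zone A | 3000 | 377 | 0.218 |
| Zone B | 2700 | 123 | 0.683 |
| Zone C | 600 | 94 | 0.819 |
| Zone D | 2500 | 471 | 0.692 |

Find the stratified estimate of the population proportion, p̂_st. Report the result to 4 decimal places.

p̂_st ≈ 0.5363

N = 8800; stratum weights W_h = N_h/N.
p̂_st = Σ W_h p̂_h = (3000·0.218 + 2700·0.683 + 600·0.819 + 2500·0.692)/8800 = 0.53631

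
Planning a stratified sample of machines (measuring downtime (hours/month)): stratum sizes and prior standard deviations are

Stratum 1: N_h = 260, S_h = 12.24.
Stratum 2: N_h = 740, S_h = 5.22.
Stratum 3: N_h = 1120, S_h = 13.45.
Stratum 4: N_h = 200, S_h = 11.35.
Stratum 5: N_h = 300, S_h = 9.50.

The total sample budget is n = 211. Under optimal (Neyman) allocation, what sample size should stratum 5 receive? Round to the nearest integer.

Neyman allocation: n_h = n · N_h S_h / Σ N_i S_i, with n = 211.
  stratum 1: N_h·S_h = 260·12.24 = 3182.40
  stratum 2: N_h·S_h = 740·5.22 = 3862.80
  stratum 3: N_h·S_h = 1120·13.45 = 15064.00
  stratum 4: N_h·S_h = 200·11.35 = 2270.00
  stratum 5: N_h·S_h = 300·9.50 = 2850.00
Σ N_h S_h = 27229.20
n for stratum 5 = 211·2850.00/27229.20 = 22.085 → 22

22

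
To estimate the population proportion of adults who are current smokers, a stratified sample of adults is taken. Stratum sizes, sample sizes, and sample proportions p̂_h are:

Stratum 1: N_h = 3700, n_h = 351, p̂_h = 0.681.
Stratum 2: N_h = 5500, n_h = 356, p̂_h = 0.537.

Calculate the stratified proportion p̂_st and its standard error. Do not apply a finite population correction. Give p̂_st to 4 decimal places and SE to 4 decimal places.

p̂_st ≈ 0.5949, SE ≈ 0.0187

N = 9200; stratum weights W_h = N_h/N.
p̂_st = Σ W_h p̂_h = (3700·0.681 + 5500·0.537)/9200 = 0.59491
V̂(p̂_st) = Σ W_h² p̂_h(1−p̂_h)/(n_h−1):
  stratum 1: (3700/9200)²·0.681·0.319/350 = 0.000100392
  stratum 2: (5500/9200)²·0.537·0.463/355 = 0.000250309
V̂(p̂_st) = 0.000350701; SE = √V̂ = 0.018727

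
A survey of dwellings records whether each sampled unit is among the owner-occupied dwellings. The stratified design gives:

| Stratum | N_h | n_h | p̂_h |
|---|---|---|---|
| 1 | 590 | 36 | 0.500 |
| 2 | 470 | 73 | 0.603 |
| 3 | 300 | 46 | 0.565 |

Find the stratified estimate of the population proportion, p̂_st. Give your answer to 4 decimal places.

N = 1360; stratum weights W_h = N_h/N.
p̂_st = Σ W_h p̂_h = (590·0.500 + 470·0.603 + 300·0.565)/1360 = 0.54993

p̂_st ≈ 0.5499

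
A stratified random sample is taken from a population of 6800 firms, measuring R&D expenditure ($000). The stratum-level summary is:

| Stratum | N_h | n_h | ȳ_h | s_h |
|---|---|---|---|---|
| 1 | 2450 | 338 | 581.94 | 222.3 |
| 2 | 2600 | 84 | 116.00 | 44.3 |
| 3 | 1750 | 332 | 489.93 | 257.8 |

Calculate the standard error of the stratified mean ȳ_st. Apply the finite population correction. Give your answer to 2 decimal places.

V̂(ȳ_st) = Σ W_h² (1 − n_h/N_h) s_h²/n_h, with W_h = N_h/N and N = 6800:
  stratum 1: (2450/6800)²·(1 − 338/2450)·222.3²/338 = 16.3608
  stratum 2: (2600/6800)²·(1 − 84/2600)·44.3²/84 = 3.30517
  stratum 3: (1750/6800)²·(1 − 332/1750)·257.8²/332 = 10.743
V̂(ȳ_st) = 30.4089
SE(ȳ_st) = √30.4089 = 5.51443

SE(ȳ_st) ≈ 5.51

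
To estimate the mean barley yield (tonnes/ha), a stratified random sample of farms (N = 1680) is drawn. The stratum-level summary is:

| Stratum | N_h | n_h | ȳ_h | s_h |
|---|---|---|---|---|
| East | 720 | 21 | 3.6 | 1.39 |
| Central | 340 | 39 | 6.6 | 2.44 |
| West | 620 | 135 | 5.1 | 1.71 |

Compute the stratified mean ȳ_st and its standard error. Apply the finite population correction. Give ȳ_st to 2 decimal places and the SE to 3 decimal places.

ȳ_st ≈ 4.76, SE ≈ 0.156

ȳ_st = Σ W_h ȳ_h = (720·3.6 + 340·6.6 + 620·5.1)/1680 = 4.76071
V̂(ȳ_st) = Σ W_h² (1 − n_h/N_h) s_h²/n_h, with W_h = N_h/N and N = 1680:
  stratum East: (720/1680)²·(1 − 21/720)·1.39²/21 = 0.016406
  stratum Central: (340/1680)²·(1 − 39/340)·2.44²/39 = 0.00553531
  stratum West: (620/1680)²·(1 − 135/620)·1.71²/135 = 0.00230767
V̂(ȳ_st) = 0.0242489
SE(ȳ_st) = √0.0242489 = 0.155721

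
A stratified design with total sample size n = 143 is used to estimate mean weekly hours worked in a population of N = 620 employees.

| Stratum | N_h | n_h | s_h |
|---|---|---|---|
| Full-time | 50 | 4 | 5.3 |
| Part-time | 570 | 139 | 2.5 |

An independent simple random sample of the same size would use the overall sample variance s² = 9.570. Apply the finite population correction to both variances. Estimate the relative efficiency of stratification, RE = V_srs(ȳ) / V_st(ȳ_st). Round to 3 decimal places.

RE ≈ 0.728

V̂(ȳ_st) = Σ W_h² (1 − n_h/N_h) s_h²/n_h, with W_h = N_h/N and N = 620:
  stratum Full-time: (50/620)²·(1 − 4/50)·5.3²/4 = 0.0420181
  stratum Part-time: (570/620)²·(1 − 139/570)·2.5²/139 = 0.0287365
V_st = 0.0707546
V_srs = (1 − 143/620)·9.570/143 = 0.0514876
Relative efficiency = V_srs / V_st = 0.0514876/0.0707546 = 0.7277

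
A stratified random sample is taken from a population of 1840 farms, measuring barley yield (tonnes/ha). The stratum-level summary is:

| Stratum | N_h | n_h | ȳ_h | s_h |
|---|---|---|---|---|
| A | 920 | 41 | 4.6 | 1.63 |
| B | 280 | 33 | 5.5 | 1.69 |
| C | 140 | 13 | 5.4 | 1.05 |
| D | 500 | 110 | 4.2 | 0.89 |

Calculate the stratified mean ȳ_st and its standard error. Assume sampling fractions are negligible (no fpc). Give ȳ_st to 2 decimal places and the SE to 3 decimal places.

ȳ_st ≈ 4.69, SE ≈ 0.139

ȳ_st = Σ W_h ȳ_h = (920·4.6 + 280·5.5 + 140·5.4 + 500·4.2)/1840 = 4.68913
V̂(ȳ_st) = Σ W_h² s_h²/n_h, with W_h = N_h/N and N = 1840:
  stratum A: (920/1840)²·1.63²/41 = 0.0162006
  stratum B: (280/1840)²·1.69²/33 = 0.00200419
  stratum C: (140/1840)²·1.05²/13 = 0.000490971
  stratum D: (500/1840)²·0.89²/110 = 0.000531731
V̂(ȳ_st) = 0.0192275
SE(ȳ_st) = √0.0192275 = 0.138663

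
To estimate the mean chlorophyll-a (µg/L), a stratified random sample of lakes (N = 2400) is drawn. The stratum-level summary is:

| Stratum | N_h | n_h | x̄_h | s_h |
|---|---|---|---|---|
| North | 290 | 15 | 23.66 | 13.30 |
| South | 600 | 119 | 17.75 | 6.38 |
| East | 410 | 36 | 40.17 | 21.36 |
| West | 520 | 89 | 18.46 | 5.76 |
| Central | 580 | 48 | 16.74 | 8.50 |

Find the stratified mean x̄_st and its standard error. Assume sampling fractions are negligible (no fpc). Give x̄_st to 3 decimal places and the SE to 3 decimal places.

x̄_st ≈ 22.204, SE ≈ 0.818

x̄_st = Σ W_h x̄_h = (290·23.66 + 600·17.75 + 410·40.17 + 520·18.46 + 580·16.74)/2400 = 22.20396
V̂(x̄_st) = Σ W_h² s_h²/n_h, with W_h = N_h/N and N = 2400:
  stratum North: (290/2400)²·13.30²/15 = 0.172181
  stratum South: (600/2400)²·6.38²/119 = 0.0213784
  stratum East: (410/2400)²·21.36²/36 = 0.369867
  stratum West: (520/2400)²·5.76²/89 = 0.0175
  stratum Central: (580/2400)²·8.50²/48 = 0.0879083
V̂(x̄_st) = 0.668835
SE(x̄_st) = √0.668835 = 0.817823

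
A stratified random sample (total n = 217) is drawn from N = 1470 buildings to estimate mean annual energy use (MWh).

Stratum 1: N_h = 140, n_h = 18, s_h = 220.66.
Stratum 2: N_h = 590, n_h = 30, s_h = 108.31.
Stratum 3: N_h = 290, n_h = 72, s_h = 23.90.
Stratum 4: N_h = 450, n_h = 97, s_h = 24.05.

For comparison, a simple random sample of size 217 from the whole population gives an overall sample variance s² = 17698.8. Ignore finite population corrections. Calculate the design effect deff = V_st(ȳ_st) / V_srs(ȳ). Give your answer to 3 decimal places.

deff ≈ 1.084

V̂(ȳ_st) = Σ W_h² s_h²/n_h, with W_h = N_h/N and N = 1470:
  stratum 1: (140/1470)²·220.66²/18 = 24.5356
  stratum 2: (590/1470)²·108.31²/30 = 62.992
  stratum 3: (290/1470)²·23.90²/72 = 0.308763
  stratum 4: (450/1470)²·24.05²/97 = 0.55879
V_st = 88.3951
V_srs = s²/n = 17698.8/217 = 81.5613
deff = V_st / V_srs = 88.3951/81.5613 = 1.0838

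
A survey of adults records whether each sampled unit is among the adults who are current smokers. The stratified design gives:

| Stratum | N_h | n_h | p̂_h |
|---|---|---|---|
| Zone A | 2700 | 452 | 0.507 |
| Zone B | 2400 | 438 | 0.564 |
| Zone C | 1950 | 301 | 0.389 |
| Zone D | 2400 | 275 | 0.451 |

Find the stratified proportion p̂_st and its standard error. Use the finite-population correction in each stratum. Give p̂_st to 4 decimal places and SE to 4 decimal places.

p̂_st ≈ 0.4829, SE ≈ 0.0121

N = 9450; stratum weights W_h = N_h/N.
p̂_st = Σ W_h p̂_h = (2700·0.507 + 2400·0.564 + 1950·0.389 + 2400·0.451)/9450 = 0.48290
V̂(p̂_st) = Σ W_h² (1 − n_h/N_h) p̂_h(1−p̂_h)/(n_h−1):
  stratum Zone A: (2700/9450)²·(1 − 452/2700)·0.507·0.493/451 = 3.76682e-05
  stratum Zone B: (2400/9450)²·(1 − 438/2400)·0.564·0.436/437 = 2.96709e-05
  stratum Zone C: (1950/9450)²·(1 − 301/1950)·0.389·0.611/300 = 2.85273e-05
  stratum Zone D: (2400/9450)²·(1 − 275/2400)·0.451·0.549/274 = 5.16066e-05
V̂(p̂_st) = 0.000147473; SE = √V̂ = 0.0121438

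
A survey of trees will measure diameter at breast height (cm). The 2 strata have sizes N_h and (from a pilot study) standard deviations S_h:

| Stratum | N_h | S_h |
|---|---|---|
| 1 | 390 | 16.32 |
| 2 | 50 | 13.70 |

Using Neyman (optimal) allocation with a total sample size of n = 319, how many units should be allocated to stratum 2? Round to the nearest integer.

31

Neyman allocation: n_h = n · N_h S_h / Σ N_i S_i, with n = 319.
  stratum 1: N_h·S_h = 390·16.32 = 6364.80
  stratum 2: N_h·S_h = 50·13.70 = 685.00
Σ N_h S_h = 7049.80
n for stratum 2 = 319·685.00/7049.80 = 30.996 → 31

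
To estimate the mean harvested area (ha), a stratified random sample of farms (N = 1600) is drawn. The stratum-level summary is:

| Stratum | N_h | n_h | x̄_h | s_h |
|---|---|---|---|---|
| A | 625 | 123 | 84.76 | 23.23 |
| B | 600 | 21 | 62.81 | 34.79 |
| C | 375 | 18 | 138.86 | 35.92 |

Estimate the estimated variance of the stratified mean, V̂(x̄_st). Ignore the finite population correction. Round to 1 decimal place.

V̂(x̄_st) = Σ W_h² s_h²/n_h, with W_h = N_h/N and N = 1600:
  stratum A: (625/1600)²·23.23²/123 = 0.669443
  stratum B: (600/1600)²·34.79²/21 = 8.10498
  stratum C: (375/1600)²·35.92²/18 = 3.93752
V̂(x̄_st) = 12.7119

V̂(x̄_st) ≈ 12.7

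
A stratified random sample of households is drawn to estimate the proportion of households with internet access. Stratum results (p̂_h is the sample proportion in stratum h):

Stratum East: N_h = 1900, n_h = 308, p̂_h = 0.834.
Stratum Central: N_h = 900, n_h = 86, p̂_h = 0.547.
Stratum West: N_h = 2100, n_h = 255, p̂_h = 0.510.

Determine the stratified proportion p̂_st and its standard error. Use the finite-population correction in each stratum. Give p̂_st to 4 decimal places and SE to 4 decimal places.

p̂_st ≈ 0.6424, SE ≈ 0.0175

N = 4900; stratum weights W_h = N_h/N.
p̂_st = Σ W_h p̂_h = (1900·0.834 + 900·0.547 + 2100·0.510)/4900 = 0.64243
V̂(p̂_st) = Σ W_h² (1 − n_h/N_h) p̂_h(1−p̂_h)/(n_h−1):
  stratum East: (1900/4900)²·(1 − 308/1900)·0.834·0.166/307 = 5.6812e-05
  stratum Central: (900/4900)²·(1 − 86/900)·0.547·0.453/85 = 8.89491e-05
  stratum West: (2100/4900)²·(1 − 255/2100)·0.510·0.490/254 = 0.000158765
V̂(p̂_st) = 0.000304527; SE = √V̂ = 0.0174507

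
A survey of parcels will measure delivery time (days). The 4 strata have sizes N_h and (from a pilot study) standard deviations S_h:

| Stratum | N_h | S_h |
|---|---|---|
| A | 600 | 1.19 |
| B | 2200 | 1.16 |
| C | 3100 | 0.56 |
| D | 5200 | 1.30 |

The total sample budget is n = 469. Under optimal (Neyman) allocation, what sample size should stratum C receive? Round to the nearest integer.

Neyman allocation: n_h = n · N_h S_h / Σ N_i S_i, with n = 469.
  stratum A: N_h·S_h = 600·1.19 = 714.00
  stratum B: N_h·S_h = 2200·1.16 = 2552.00
  stratum C: N_h·S_h = 3100·0.56 = 1736.00
  stratum D: N_h·S_h = 5200·1.30 = 6760.00
Σ N_h S_h = 11762.00
n for stratum C = 469·1736.00/11762.00 = 69.222 → 69

69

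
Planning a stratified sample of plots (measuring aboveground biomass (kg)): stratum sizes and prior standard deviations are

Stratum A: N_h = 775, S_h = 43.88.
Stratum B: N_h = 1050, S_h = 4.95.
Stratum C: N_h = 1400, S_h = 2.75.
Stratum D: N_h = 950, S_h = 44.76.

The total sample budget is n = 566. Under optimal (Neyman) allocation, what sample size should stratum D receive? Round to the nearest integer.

281

Neyman allocation: n_h = n · N_h S_h / Σ N_i S_i, with n = 566.
  stratum A: N_h·S_h = 775·43.88 = 34007.00
  stratum B: N_h·S_h = 1050·4.95 = 5197.50
  stratum C: N_h·S_h = 1400·2.75 = 3850.00
  stratum D: N_h·S_h = 950·44.76 = 42522.00
Σ N_h S_h = 85576.50
n for stratum D = 566·42522.00/85576.50 = 281.239 → 281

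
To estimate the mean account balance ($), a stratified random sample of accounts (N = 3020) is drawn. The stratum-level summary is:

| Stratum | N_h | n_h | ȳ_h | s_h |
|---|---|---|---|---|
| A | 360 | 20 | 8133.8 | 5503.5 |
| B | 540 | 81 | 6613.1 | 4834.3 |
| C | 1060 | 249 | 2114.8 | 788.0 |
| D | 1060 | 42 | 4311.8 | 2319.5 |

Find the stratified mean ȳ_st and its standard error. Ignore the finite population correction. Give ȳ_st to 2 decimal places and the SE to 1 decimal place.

ȳ_st ≈ 4407.76, SE ≈ 216.4

ȳ_st = Σ W_h ȳ_h = (360·8133.8 + 540·6613.1 + 1060·2114.8 + 1060·4311.8)/3020 = 4407.76093
V̂(ȳ_st) = Σ W_h² s_h²/n_h, with W_h = N_h/N and N = 3020:
  stratum A: (360/3020)²·5503.5²/20 = 21519.8
  stratum B: (540/3020)²·4834.3²/81 = 9224.78
  stratum C: (1060/3020)²·788.0²/249 = 307.221
  stratum D: (1060/3020)²·2319.5²/42 = 15781.1
V̂(ȳ_st) = 46832.9
SE(ȳ_st) = √46832.9 = 216.409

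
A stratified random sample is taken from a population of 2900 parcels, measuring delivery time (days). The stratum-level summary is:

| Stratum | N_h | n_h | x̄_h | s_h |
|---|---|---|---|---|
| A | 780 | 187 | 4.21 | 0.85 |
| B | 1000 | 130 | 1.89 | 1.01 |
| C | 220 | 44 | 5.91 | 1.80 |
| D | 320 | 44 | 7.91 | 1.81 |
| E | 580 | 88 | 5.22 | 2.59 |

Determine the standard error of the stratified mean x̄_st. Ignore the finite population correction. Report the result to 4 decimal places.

SE(x̄_st) ≈ 0.0748

V̂(x̄_st) = Σ W_h² s_h²/n_h, with W_h = N_h/N and N = 2900:
  stratum A: (780/2900)²·0.85²/187 = 0.000279505
  stratum B: (1000/2900)²·1.01²/130 = 0.000933047
  stratum C: (220/2900)²·1.80²/44 = 0.000423781
  stratum D: (320/2900)²·1.81²/44 = 0.000906585
  stratum E: (580/2900)²·2.59²/88 = 0.00304914
V̂(x̄_st) = 0.00559205
SE(x̄_st) = √0.00559205 = 0.07478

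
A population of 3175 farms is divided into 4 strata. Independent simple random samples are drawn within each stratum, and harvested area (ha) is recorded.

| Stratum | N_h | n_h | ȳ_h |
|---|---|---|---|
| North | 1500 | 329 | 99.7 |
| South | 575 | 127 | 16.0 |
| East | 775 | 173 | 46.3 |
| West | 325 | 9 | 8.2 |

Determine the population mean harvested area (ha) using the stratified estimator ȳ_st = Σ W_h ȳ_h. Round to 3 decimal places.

N = Σ N_h = 3175. Stratum weights W_h = N_h/N.
ȳ_st = (1500·99.7 + 575·16.0 + 775·46.3 + 325·8.2) / 3175 = 62.14094

ȳ_st ≈ 62.141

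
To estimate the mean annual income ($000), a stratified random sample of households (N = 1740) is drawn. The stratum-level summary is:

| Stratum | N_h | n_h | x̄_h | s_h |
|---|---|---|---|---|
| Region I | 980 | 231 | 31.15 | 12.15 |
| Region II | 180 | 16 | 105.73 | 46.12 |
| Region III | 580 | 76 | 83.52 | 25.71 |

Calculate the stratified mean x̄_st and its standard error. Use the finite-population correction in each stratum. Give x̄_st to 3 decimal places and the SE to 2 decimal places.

x̄_st ≈ 56.322, SE ≈ 1.51

x̄_st = Σ W_h x̄_h = (980·31.15 + 180·105.73 + 580·83.52)/1740 = 56.32184
V̂(x̄_st) = Σ W_h² (1 − n_h/N_h) s_h²/n_h, with W_h = N_h/N and N = 1740:
  stratum Region I: (980/1740)²·(1 − 231/980)·12.15²/231 = 0.154935
  stratum Region II: (180/1740)²·(1 − 16/180)·46.12²/16 = 1.29621
  stratum Region III: (580/1740)²·(1 − 76/580)·25.71²/76 = 0.839751
V̂(x̄_st) = 2.2909
SE(x̄_st) = √2.2909 = 1.51357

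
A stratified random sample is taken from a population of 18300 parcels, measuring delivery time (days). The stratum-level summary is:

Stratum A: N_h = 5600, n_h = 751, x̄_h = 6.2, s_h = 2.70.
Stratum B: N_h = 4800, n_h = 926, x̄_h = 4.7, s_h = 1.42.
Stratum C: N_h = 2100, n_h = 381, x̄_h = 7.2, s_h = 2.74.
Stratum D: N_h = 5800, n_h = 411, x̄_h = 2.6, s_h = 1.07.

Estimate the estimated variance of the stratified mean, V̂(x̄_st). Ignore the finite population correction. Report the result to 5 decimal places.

V̂(x̄_st) = Σ W_h² s_h²/n_h, with W_h = N_h/N and N = 18300:
  stratum A: (5600/18300)²·2.70²/751 = 0.000908995
  stratum B: (4800/18300)²·1.42²/926 = 0.000149812
  stratum C: (2100/18300)²·2.74²/381 = 0.000259485
  stratum D: (5800/18300)²·1.07²/411 = 0.000279821
V̂(x̄_st) = 0.00159811

V̂(x̄_st) ≈ 0.00160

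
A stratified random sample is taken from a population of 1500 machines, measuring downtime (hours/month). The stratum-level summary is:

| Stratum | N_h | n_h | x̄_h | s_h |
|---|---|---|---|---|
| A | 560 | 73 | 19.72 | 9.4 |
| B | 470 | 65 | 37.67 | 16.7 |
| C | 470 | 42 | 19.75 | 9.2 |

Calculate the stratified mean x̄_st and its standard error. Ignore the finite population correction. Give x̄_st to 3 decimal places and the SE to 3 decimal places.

x̄_st = Σ W_h x̄_h = (560·19.72 + 470·37.67 + 470·19.75)/1500 = 25.35373
V̂(x̄_st) = Σ W_h² s_h²/n_h, with W_h = N_h/N and N = 1500:
  stratum A: (560/1500)²·9.4²/73 = 0.168704
  stratum B: (470/1500)²·16.7²/65 = 0.421243
  stratum C: (470/1500)²·9.2²/42 = 0.197852
V̂(x̄_st) = 0.787799
SE(x̄_st) = √0.787799 = 0.88758

x̄_st ≈ 25.354, SE ≈ 0.888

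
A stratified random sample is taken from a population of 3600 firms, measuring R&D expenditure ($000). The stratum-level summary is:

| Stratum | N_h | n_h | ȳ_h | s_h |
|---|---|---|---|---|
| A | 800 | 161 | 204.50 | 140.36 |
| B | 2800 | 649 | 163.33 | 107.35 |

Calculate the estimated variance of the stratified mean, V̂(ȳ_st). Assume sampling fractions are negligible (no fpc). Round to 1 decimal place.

V̂(ȳ_st) ≈ 16.8

V̂(ȳ_st) = Σ W_h² s_h²/n_h, with W_h = N_h/N and N = 3600:
  stratum A: (800/3600)²·140.36²/161 = 6.04277
  stratum B: (2800/3600)²·107.35²/649 = 10.7416
V̂(ȳ_st) = 16.7844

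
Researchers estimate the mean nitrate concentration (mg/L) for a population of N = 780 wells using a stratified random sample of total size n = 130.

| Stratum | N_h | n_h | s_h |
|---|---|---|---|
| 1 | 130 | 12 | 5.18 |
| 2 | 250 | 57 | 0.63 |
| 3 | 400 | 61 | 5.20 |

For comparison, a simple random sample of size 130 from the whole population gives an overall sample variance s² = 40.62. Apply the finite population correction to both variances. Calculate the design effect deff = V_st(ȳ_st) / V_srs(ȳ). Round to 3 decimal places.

deff ≈ 0.598

V̂(ȳ_st) = Σ W_h² (1 − n_h/N_h) s_h²/n_h, with W_h = N_h/N and N = 780:
  stratum 1: (130/780)²·(1 − 12/130)·5.18²/12 = 0.0563786
  stratum 2: (250/780)²·(1 − 57/250)·0.63²/57 = 0.000552223
  stratum 3: (400/780)²·(1 − 61/400)·5.20²/61 = 0.0987978
V_st = 0.155729
V_srs = (1 − 130/780)·40.62/130 = 0.260385
deff = V_st / V_srs = 0.155729/0.260385 = 0.5981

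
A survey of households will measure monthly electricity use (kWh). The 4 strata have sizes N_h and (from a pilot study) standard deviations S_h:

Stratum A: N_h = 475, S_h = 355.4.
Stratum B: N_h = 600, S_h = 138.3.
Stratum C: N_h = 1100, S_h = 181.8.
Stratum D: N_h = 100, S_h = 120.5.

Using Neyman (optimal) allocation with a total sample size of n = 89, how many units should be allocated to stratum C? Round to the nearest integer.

38

Neyman allocation: n_h = n · N_h S_h / Σ N_i S_i, with n = 89.
  stratum A: N_h·S_h = 475·355.4 = 168815.00
  stratum B: N_h·S_h = 600·138.3 = 82980.00
  stratum C: N_h·S_h = 1100·181.8 = 199980.00
  stratum D: N_h·S_h = 100·120.5 = 12050.00
Σ N_h S_h = 463825.00
n for stratum C = 89·199980.00/463825.00 = 38.373 → 38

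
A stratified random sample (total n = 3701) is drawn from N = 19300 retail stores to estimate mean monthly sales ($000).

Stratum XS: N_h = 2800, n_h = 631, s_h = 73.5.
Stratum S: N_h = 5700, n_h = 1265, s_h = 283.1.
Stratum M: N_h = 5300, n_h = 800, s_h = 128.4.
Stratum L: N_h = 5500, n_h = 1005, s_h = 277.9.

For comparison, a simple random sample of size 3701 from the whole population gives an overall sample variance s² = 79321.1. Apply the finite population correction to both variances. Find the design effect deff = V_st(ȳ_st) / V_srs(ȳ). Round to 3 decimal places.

V̂(ȳ_st) = Σ W_h² (1 − n_h/N_h) s_h²/n_h, with W_h = N_h/N and N = 19300:
  stratum XS: (2800/19300)²·(1 − 631/2800)·73.5²/631 = 0.139588
  stratum S: (5700/19300)²·(1 − 1265/5700)·283.1²/1265 = 4.29975
  stratum M: (5300/19300)²·(1 − 800/5300)·128.4²/800 = 1.31951
  stratum L: (5500/19300)²·(1 − 1005/5500)·277.9²/1005 = 5.10022
V_st = 10.8591
V_srs = (1 − 3701/19300)·79321.1/3701 = 17.3224
deff = V_st / V_srs = 10.8591/17.3224 = 0.6269

deff ≈ 0.627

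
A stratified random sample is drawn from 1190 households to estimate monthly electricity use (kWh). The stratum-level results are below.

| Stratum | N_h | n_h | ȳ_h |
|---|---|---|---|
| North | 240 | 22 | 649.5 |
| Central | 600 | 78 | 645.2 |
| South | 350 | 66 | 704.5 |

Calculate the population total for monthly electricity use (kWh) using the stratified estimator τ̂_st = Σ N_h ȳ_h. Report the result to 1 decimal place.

τ̂_st = Σ N_h ȳ_h = 240·649.5 + 600·645.2 + 350·704.5 = 789575.0

τ̂_st ≈ 789575.0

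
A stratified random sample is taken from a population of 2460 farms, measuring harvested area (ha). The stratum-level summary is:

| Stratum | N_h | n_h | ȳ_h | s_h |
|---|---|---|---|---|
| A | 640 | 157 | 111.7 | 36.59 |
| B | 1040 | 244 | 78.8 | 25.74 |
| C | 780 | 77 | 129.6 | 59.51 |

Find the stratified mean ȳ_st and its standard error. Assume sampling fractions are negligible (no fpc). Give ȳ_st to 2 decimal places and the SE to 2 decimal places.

ȳ_st = Σ W_h ȳ_h = (640·111.7 + 1040·78.8 + 780·129.6)/2460 = 103.46667
V̂(ȳ_st) = Σ W_h² s_h²/n_h, with W_h = N_h/N and N = 2460:
  stratum A: (640/2460)²·36.59²/157 = 0.577185
  stratum B: (1040/2460)²·25.74²/244 = 0.485315
  stratum C: (780/2460)²·59.51²/77 = 4.6239
V̂(ȳ_st) = 5.6864
SE(ȳ_st) = √5.6864 = 2.38462

ȳ_st ≈ 103.47, SE ≈ 2.38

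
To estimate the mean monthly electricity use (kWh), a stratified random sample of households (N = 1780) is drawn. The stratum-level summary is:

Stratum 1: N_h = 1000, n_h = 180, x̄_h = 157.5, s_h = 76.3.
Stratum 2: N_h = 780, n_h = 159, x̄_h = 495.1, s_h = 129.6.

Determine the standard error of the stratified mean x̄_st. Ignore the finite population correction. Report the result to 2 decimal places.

SE(x̄_st) ≈ 5.52

V̂(x̄_st) = Σ W_h² s_h²/n_h, with W_h = N_h/N and N = 1780:
  stratum 1: (1000/1780)²·76.3²/180 = 10.2079
  stratum 2: (780/1780)²·129.6²/159 = 20.2844
V̂(x̄_st) = 30.4923
SE(x̄_st) = √30.4923 = 5.52198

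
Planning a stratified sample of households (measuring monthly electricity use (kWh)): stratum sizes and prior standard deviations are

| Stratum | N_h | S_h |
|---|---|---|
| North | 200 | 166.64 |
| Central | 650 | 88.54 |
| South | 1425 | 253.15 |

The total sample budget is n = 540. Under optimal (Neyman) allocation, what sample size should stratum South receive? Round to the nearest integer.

Neyman allocation: n_h = n · N_h S_h / Σ N_i S_i, with n = 540.
  stratum North: N_h·S_h = 200·166.64 = 33328.00
  stratum Central: N_h·S_h = 650·88.54 = 57551.00
  stratum South: N_h·S_h = 1425·253.15 = 360738.75
Σ N_h S_h = 451617.75
n for stratum South = 540·360738.75/451617.75 = 431.336 → 431

431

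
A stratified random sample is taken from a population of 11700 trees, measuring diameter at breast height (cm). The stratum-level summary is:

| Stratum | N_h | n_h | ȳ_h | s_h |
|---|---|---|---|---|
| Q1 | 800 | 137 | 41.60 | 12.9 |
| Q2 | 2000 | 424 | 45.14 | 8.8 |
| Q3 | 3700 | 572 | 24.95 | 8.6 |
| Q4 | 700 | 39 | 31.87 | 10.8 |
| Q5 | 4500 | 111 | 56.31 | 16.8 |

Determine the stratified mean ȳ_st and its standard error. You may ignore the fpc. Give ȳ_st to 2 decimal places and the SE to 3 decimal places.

ȳ_st = Σ W_h ȳ_h = (800·41.60 + 2000·45.14 + 3700·24.95 + 700·31.87 + 4500·56.31)/11700 = 42.01530
V̂(ȳ_st) = Σ W_h² s_h²/n_h, with W_h = N_h/N and N = 11700:
  stratum Q1: (800/11700)²·12.9²/137 = 0.00567894
  stratum Q2: (2000/11700)²·8.8²/424 = 0.00533688
  stratum Q3: (3700/11700)²·8.6²/572 = 0.012931
  stratum Q4: (700/11700)²·10.8²/39 = 0.0107055
  stratum Q5: (4500/11700)²·16.8²/111 = 0.376139
V̂(ȳ_st) = 0.410792
SE(ȳ_st) = √0.410792 = 0.64093

ȳ_st ≈ 42.02, SE ≈ 0.641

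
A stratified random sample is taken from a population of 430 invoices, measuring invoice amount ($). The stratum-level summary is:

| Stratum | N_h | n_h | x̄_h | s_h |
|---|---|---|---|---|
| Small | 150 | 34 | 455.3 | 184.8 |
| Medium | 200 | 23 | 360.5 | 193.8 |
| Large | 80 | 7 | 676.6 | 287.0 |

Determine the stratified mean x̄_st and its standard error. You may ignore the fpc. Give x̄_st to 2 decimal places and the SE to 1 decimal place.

x̄_st ≈ 452.38, SE ≈ 29.7

x̄_st = Σ W_h x̄_h = (150·455.3 + 200·360.5 + 80·676.6)/430 = 452.37907
V̂(x̄_st) = Σ W_h² s_h²/n_h, with W_h = N_h/N and N = 430:
  stratum Small: (150/430)²·184.8²/34 = 122.228
  stratum Medium: (200/430)²·193.8²/23 = 353.267
  stratum Large: (80/430)²·287.0²/7 = 407.295
V̂(x̄_st) = 882.79
SE(x̄_st) = √882.79 = 29.7118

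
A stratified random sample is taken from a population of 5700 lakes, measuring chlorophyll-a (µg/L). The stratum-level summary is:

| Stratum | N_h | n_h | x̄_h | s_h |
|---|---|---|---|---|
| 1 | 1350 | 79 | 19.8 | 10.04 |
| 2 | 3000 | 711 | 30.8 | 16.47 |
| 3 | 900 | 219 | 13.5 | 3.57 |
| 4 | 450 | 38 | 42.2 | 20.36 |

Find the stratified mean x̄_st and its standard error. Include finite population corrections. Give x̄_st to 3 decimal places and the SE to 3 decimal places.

x̄_st ≈ 26.363, SE ≈ 0.460

x̄_st = Σ W_h x̄_h = (1350·19.8 + 3000·30.8 + 900·13.5 + 450·42.2)/5700 = 26.36316
V̂(x̄_st) = Σ W_h² (1 − n_h/N_h) s_h²/n_h, with W_h = N_h/N and N = 5700:
  stratum 1: (1350/5700)²·(1 − 79/1350)·10.04²/79 = 0.067386
  stratum 2: (3000/5700)²·(1 − 711/3000)·16.47²/711 = 0.0806371
  stratum 3: (900/5700)²·(1 − 219/900)·3.57²/219 = 0.00109782
  stratum 4: (450/5700)²·(1 − 38/450)·20.36²/38 = 0.0622489
V̂(x̄_st) = 0.21137
SE(x̄_st) = √0.21137 = 0.45975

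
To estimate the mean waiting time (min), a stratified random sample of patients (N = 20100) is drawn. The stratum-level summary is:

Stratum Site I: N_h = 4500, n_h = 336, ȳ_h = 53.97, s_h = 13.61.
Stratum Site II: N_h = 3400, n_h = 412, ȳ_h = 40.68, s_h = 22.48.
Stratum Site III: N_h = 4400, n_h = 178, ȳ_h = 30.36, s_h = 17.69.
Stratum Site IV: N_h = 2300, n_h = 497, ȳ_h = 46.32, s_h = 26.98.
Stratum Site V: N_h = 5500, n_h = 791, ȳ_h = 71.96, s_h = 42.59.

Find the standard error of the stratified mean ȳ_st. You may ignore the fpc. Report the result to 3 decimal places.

V̂(ȳ_st) = Σ W_h² s_h²/n_h, with W_h = N_h/N and N = 20100:
  stratum Site I: (4500/20100)²·13.61²/336 = 0.0276318
  stratum Site II: (3400/20100)²·22.48²/412 = 0.0350963
  stratum Site III: (4400/20100)²·17.69²/178 = 0.0842459
  stratum Site IV: (2300/20100)²·26.98²/497 = 0.0191775
  stratum Site V: (5500/20100)²·42.59²/791 = 0.171701
V̂(ȳ_st) = 0.337852
SE(ȳ_st) = √0.337852 = 0.581251

SE(ȳ_st) ≈ 0.581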